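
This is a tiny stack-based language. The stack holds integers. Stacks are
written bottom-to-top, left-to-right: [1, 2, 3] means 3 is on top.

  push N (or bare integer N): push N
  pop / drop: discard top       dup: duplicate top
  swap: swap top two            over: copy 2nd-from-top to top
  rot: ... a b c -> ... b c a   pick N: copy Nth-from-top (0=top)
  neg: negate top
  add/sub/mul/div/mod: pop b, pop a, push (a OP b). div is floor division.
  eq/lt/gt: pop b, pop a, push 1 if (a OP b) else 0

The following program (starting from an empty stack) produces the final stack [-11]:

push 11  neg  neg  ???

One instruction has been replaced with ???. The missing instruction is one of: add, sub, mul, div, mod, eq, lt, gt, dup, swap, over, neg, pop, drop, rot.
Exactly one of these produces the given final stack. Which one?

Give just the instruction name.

Answer: neg

Derivation:
Stack before ???: [11]
Stack after ???:  [-11]
The instruction that transforms [11] -> [-11] is: neg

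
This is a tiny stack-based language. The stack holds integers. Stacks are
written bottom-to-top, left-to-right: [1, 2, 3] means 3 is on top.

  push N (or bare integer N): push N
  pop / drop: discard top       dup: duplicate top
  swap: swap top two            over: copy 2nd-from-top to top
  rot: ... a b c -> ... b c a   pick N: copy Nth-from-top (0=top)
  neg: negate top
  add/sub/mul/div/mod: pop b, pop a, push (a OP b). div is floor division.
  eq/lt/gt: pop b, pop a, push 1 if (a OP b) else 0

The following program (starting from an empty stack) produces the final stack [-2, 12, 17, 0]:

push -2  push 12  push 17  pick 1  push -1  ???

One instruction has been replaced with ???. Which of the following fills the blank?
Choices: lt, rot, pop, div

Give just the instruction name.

Answer: lt

Derivation:
Stack before ???: [-2, 12, 17, 12, -1]
Stack after ???:  [-2, 12, 17, 0]
Checking each choice:
  lt: MATCH
  rot: produces [-2, 12, 12, -1, 17]
  pop: produces [-2, 12, 17, 12]
  div: produces [-2, 12, 17, -12]


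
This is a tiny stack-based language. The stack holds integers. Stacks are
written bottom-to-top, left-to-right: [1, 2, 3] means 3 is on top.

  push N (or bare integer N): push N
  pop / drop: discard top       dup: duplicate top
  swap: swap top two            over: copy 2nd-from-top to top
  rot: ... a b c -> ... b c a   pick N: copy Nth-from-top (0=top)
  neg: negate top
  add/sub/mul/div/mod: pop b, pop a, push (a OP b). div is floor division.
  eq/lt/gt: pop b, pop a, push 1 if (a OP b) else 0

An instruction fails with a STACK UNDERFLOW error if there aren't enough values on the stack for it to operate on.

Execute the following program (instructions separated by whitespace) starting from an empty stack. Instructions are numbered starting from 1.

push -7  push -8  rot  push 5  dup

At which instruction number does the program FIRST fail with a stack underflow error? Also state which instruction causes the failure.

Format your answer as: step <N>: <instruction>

Step 1 ('push -7'): stack = [-7], depth = 1
Step 2 ('push -8'): stack = [-7, -8], depth = 2
Step 3 ('rot'): needs 3 value(s) but depth is 2 — STACK UNDERFLOW

Answer: step 3: rot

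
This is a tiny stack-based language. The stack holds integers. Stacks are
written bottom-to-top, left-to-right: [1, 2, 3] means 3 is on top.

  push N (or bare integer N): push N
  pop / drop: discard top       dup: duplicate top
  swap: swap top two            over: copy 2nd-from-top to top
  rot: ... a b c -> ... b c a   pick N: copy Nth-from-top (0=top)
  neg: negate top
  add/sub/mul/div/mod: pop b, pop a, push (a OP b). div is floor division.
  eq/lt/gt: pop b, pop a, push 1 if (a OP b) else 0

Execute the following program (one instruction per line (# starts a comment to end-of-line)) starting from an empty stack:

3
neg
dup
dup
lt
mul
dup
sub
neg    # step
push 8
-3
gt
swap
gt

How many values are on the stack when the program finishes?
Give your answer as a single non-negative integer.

After 'push 3': stack = [3] (depth 1)
After 'neg': stack = [-3] (depth 1)
After 'dup': stack = [-3, -3] (depth 2)
After 'dup': stack = [-3, -3, -3] (depth 3)
After 'lt': stack = [-3, 0] (depth 2)
After 'mul': stack = [0] (depth 1)
After 'dup': stack = [0, 0] (depth 2)
After 'sub': stack = [0] (depth 1)
After 'neg': stack = [0] (depth 1)
After 'push 8': stack = [0, 8] (depth 2)
After 'push -3': stack = [0, 8, -3] (depth 3)
After 'gt': stack = [0, 1] (depth 2)
After 'swap': stack = [1, 0] (depth 2)
After 'gt': stack = [1] (depth 1)

Answer: 1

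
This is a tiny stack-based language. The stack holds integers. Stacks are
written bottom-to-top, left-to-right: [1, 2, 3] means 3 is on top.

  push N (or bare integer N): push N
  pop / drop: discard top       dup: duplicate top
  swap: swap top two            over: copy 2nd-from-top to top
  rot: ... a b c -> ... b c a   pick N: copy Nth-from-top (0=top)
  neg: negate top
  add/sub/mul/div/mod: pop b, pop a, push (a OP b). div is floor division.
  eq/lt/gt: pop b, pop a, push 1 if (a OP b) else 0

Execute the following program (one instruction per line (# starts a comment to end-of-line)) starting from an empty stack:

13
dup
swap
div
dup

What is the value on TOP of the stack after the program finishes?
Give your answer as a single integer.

Answer: 1

Derivation:
After 'push 13': [13]
After 'dup': [13, 13]
After 'swap': [13, 13]
After 'div': [1]
After 'dup': [1, 1]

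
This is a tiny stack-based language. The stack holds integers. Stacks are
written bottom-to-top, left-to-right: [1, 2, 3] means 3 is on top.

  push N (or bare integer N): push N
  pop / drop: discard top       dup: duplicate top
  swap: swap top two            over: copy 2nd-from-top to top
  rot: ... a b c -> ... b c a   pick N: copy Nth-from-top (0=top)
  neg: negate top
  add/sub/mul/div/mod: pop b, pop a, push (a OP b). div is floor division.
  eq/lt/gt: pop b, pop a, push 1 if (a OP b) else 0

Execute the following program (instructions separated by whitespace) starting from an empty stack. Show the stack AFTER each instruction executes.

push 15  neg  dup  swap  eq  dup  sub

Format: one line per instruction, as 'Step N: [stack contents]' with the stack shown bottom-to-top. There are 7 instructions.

Step 1: [15]
Step 2: [-15]
Step 3: [-15, -15]
Step 4: [-15, -15]
Step 5: [1]
Step 6: [1, 1]
Step 7: [0]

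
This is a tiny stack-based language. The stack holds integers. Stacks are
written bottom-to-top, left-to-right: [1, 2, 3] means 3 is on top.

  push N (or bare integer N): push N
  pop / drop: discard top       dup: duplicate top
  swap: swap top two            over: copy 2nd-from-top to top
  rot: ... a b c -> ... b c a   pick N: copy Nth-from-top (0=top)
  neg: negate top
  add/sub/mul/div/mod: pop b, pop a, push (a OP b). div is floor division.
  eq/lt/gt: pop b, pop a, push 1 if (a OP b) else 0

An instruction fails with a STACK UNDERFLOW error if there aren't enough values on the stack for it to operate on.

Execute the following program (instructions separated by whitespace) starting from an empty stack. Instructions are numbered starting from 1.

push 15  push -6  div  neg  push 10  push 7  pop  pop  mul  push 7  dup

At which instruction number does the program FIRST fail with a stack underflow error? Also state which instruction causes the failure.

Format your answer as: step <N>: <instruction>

Step 1 ('push 15'): stack = [15], depth = 1
Step 2 ('push -6'): stack = [15, -6], depth = 2
Step 3 ('div'): stack = [-3], depth = 1
Step 4 ('neg'): stack = [3], depth = 1
Step 5 ('push 10'): stack = [3, 10], depth = 2
Step 6 ('push 7'): stack = [3, 10, 7], depth = 3
Step 7 ('pop'): stack = [3, 10], depth = 2
Step 8 ('pop'): stack = [3], depth = 1
Step 9 ('mul'): needs 2 value(s) but depth is 1 — STACK UNDERFLOW

Answer: step 9: mul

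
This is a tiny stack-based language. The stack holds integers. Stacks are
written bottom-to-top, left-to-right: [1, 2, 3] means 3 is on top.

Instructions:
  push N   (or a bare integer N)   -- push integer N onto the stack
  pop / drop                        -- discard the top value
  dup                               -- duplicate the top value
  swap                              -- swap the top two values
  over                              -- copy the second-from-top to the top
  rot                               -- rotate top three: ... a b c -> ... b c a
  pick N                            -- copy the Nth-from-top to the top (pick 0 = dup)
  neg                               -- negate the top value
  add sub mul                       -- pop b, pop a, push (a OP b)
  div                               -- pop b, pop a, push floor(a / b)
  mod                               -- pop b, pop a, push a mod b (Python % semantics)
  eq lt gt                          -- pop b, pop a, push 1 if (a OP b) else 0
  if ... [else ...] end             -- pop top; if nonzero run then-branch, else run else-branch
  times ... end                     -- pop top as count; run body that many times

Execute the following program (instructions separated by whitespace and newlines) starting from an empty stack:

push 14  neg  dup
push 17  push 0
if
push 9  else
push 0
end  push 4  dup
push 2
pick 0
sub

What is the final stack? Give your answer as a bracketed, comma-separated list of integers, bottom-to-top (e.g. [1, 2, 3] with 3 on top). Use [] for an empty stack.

Answer: [-14, -14, 17, 0, 4, 4, 0]

Derivation:
After 'push 14': [14]
After 'neg': [-14]
After 'dup': [-14, -14]
After 'push 17': [-14, -14, 17]
After 'push 0': [-14, -14, 17, 0]
After 'if': [-14, -14, 17]
After 'push 0': [-14, -14, 17, 0]
After 'push 4': [-14, -14, 17, 0, 4]
After 'dup': [-14, -14, 17, 0, 4, 4]
After 'push 2': [-14, -14, 17, 0, 4, 4, 2]
After 'pick 0': [-14, -14, 17, 0, 4, 4, 2, 2]
After 'sub': [-14, -14, 17, 0, 4, 4, 0]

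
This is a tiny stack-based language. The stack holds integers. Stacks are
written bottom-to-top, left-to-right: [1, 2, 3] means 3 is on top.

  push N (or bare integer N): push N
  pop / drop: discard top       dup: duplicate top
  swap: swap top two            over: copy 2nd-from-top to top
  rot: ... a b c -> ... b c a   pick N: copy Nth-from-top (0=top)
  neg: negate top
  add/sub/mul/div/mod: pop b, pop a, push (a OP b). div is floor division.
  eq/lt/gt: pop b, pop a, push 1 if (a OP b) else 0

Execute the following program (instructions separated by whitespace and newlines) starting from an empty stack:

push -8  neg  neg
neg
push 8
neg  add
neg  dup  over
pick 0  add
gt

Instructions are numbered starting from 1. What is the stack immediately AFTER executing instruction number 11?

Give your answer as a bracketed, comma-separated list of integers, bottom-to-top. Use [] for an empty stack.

Step 1 ('push -8'): [-8]
Step 2 ('neg'): [8]
Step 3 ('neg'): [-8]
Step 4 ('neg'): [8]
Step 5 ('push 8'): [8, 8]
Step 6 ('neg'): [8, -8]
Step 7 ('add'): [0]
Step 8 ('neg'): [0]
Step 9 ('dup'): [0, 0]
Step 10 ('over'): [0, 0, 0]
Step 11 ('pick 0'): [0, 0, 0, 0]

Answer: [0, 0, 0, 0]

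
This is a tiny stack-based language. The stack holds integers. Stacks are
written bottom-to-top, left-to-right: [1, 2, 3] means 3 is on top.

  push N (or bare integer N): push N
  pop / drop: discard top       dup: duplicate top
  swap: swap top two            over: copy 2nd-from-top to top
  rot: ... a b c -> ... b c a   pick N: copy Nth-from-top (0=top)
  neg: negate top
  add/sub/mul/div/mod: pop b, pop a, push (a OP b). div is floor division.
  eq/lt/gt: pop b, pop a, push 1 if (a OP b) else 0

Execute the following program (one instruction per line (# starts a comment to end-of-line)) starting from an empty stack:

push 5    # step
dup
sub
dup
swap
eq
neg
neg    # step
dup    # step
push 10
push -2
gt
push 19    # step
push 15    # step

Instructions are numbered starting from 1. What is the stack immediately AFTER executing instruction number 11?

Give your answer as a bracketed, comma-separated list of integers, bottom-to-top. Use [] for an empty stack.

Step 1 ('push 5'): [5]
Step 2 ('dup'): [5, 5]
Step 3 ('sub'): [0]
Step 4 ('dup'): [0, 0]
Step 5 ('swap'): [0, 0]
Step 6 ('eq'): [1]
Step 7 ('neg'): [-1]
Step 8 ('neg'): [1]
Step 9 ('dup'): [1, 1]
Step 10 ('push 10'): [1, 1, 10]
Step 11 ('push -2'): [1, 1, 10, -2]

Answer: [1, 1, 10, -2]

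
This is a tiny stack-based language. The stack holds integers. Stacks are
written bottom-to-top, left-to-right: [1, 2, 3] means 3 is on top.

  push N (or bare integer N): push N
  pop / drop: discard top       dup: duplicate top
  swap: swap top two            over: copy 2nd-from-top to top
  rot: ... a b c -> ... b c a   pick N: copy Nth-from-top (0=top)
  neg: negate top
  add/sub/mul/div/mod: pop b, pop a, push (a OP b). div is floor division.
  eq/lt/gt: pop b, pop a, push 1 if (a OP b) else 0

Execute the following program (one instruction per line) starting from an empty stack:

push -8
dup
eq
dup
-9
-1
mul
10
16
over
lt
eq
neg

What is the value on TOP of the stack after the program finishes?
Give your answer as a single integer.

After 'push -8': [-8]
After 'dup': [-8, -8]
After 'eq': [1]
After 'dup': [1, 1]
After 'push -9': [1, 1, -9]
After 'push -1': [1, 1, -9, -1]
After 'mul': [1, 1, 9]
After 'push 10': [1, 1, 9, 10]
After 'push 16': [1, 1, 9, 10, 16]
After 'over': [1, 1, 9, 10, 16, 10]
After 'lt': [1, 1, 9, 10, 0]
After 'eq': [1, 1, 9, 0]
After 'neg': [1, 1, 9, 0]

Answer: 0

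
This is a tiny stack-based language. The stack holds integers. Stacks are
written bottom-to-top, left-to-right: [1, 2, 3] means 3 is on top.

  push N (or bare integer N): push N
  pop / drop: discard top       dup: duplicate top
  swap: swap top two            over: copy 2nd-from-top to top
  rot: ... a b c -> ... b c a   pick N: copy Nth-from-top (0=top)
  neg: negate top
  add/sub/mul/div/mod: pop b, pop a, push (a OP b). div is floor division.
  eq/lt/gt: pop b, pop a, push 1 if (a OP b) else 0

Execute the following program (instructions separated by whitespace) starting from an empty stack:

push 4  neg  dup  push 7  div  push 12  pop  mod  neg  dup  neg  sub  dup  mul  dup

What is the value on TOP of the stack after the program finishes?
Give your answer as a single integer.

After 'push 4': [4]
After 'neg': [-4]
After 'dup': [-4, -4]
After 'push 7': [-4, -4, 7]
After 'div': [-4, -1]
After 'push 12': [-4, -1, 12]
After 'pop': [-4, -1]
After 'mod': [0]
After 'neg': [0]
After 'dup': [0, 0]
After 'neg': [0, 0]
After 'sub': [0]
After 'dup': [0, 0]
After 'mul': [0]
After 'dup': [0, 0]

Answer: 0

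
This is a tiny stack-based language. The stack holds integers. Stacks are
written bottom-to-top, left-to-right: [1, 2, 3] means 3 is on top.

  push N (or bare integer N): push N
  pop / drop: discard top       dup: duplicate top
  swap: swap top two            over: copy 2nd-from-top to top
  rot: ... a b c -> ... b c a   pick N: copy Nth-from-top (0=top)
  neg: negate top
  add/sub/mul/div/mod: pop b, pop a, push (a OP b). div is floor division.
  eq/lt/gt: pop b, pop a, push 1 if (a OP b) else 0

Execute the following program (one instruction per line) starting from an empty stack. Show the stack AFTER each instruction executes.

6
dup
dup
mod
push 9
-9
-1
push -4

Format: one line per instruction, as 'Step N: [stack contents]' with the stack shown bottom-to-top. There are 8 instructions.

Step 1: [6]
Step 2: [6, 6]
Step 3: [6, 6, 6]
Step 4: [6, 0]
Step 5: [6, 0, 9]
Step 6: [6, 0, 9, -9]
Step 7: [6, 0, 9, -9, -1]
Step 8: [6, 0, 9, -9, -1, -4]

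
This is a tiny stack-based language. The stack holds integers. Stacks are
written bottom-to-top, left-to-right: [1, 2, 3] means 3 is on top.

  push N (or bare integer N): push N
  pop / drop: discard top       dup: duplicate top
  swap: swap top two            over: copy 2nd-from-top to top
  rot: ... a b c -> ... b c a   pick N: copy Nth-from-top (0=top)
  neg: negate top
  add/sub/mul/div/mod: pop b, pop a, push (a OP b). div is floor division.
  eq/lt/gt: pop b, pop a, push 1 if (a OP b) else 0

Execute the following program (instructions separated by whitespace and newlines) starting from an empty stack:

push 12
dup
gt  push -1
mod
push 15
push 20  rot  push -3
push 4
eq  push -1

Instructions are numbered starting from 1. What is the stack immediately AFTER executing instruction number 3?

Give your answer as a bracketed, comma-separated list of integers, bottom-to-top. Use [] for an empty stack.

Answer: [0]

Derivation:
Step 1 ('push 12'): [12]
Step 2 ('dup'): [12, 12]
Step 3 ('gt'): [0]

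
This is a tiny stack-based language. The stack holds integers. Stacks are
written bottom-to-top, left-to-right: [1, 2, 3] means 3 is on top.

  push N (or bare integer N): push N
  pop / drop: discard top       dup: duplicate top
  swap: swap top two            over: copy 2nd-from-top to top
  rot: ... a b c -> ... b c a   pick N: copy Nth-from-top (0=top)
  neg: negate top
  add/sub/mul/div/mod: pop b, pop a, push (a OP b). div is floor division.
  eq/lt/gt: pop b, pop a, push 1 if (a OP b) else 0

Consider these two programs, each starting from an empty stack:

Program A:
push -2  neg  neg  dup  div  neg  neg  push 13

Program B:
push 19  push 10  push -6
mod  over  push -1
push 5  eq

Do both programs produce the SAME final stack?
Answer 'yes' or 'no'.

Answer: no

Derivation:
Program A trace:
  After 'push -2': [-2]
  After 'neg': [2]
  After 'neg': [-2]
  After 'dup': [-2, -2]
  After 'div': [1]
  After 'neg': [-1]
  After 'neg': [1]
  After 'push 13': [1, 13]
Program A final stack: [1, 13]

Program B trace:
  After 'push 19': [19]
  After 'push 10': [19, 10]
  After 'push -6': [19, 10, -6]
  After 'mod': [19, -2]
  After 'over': [19, -2, 19]
  After 'push -1': [19, -2, 19, -1]
  After 'push 5': [19, -2, 19, -1, 5]
  After 'eq': [19, -2, 19, 0]
Program B final stack: [19, -2, 19, 0]
Same: no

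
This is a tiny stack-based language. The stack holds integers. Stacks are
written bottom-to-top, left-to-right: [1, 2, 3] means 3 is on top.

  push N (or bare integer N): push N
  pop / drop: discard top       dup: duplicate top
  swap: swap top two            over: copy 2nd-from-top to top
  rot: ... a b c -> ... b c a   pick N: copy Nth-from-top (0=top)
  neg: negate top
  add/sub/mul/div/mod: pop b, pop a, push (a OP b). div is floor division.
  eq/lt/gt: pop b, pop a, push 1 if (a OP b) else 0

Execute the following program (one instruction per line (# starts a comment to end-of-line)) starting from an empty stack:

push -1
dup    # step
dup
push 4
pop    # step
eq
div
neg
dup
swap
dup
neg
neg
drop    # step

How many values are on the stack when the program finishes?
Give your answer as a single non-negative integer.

After 'push -1': stack = [-1] (depth 1)
After 'dup': stack = [-1, -1] (depth 2)
After 'dup': stack = [-1, -1, -1] (depth 3)
After 'push 4': stack = [-1, -1, -1, 4] (depth 4)
After 'pop': stack = [-1, -1, -1] (depth 3)
After 'eq': stack = [-1, 1] (depth 2)
After 'div': stack = [-1] (depth 1)
After 'neg': stack = [1] (depth 1)
After 'dup': stack = [1, 1] (depth 2)
After 'swap': stack = [1, 1] (depth 2)
After 'dup': stack = [1, 1, 1] (depth 3)
After 'neg': stack = [1, 1, -1] (depth 3)
After 'neg': stack = [1, 1, 1] (depth 3)
After 'drop': stack = [1, 1] (depth 2)

Answer: 2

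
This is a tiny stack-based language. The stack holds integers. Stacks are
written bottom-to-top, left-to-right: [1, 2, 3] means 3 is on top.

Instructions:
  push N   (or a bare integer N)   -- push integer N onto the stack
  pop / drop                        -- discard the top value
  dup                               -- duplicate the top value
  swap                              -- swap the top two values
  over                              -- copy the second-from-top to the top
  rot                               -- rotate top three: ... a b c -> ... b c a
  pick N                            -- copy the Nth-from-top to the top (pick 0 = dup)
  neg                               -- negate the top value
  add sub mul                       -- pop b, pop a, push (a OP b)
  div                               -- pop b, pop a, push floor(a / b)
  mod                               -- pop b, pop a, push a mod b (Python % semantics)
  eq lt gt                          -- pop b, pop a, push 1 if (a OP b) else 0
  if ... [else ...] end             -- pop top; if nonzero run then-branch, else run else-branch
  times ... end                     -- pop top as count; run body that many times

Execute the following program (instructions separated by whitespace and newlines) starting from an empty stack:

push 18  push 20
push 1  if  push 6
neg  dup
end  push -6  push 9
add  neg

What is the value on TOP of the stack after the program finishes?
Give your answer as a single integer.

After 'push 18': [18]
After 'push 20': [18, 20]
After 'push 1': [18, 20, 1]
After 'if': [18, 20]
After 'push 6': [18, 20, 6]
After 'neg': [18, 20, -6]
After 'dup': [18, 20, -6, -6]
After 'push -6': [18, 20, -6, -6, -6]
After 'push 9': [18, 20, -6, -6, -6, 9]
After 'add': [18, 20, -6, -6, 3]
After 'neg': [18, 20, -6, -6, -3]

Answer: -3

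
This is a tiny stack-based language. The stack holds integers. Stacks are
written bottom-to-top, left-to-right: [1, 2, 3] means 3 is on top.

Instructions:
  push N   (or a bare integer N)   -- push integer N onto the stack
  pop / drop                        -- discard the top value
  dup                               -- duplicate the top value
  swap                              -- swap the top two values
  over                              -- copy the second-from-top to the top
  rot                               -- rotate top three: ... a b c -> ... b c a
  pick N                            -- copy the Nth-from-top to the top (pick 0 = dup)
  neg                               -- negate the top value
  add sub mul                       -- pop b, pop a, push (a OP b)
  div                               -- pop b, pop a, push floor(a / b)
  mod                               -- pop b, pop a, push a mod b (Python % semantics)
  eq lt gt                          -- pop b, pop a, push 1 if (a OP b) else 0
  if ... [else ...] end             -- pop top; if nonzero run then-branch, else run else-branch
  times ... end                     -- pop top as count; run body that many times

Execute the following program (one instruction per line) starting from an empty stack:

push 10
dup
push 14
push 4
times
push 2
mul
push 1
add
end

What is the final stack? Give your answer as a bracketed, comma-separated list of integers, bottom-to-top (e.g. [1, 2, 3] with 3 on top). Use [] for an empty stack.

After 'push 10': [10]
After 'dup': [10, 10]
After 'push 14': [10, 10, 14]
After 'push 4': [10, 10, 14, 4]
After 'times': [10, 10, 14]
After 'push 2': [10, 10, 14, 2]
After 'mul': [10, 10, 28]
After 'push 1': [10, 10, 28, 1]
After 'add': [10, 10, 29]
After 'push 2': [10, 10, 29, 2]
After 'mul': [10, 10, 58]
After 'push 1': [10, 10, 58, 1]
After 'add': [10, 10, 59]
After 'push 2': [10, 10, 59, 2]
After 'mul': [10, 10, 118]
After 'push 1': [10, 10, 118, 1]
After 'add': [10, 10, 119]
After 'push 2': [10, 10, 119, 2]
After 'mul': [10, 10, 238]
After 'push 1': [10, 10, 238, 1]
After 'add': [10, 10, 239]

Answer: [10, 10, 239]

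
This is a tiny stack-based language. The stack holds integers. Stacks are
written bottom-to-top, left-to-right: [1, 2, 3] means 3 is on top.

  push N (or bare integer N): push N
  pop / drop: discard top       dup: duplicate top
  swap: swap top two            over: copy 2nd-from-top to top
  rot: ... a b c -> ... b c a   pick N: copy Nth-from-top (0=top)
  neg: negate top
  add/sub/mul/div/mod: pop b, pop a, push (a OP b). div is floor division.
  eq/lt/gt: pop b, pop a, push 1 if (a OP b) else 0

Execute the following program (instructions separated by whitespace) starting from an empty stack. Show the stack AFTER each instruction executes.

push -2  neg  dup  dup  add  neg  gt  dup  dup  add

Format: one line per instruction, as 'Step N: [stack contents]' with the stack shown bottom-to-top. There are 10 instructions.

Step 1: [-2]
Step 2: [2]
Step 3: [2, 2]
Step 4: [2, 2, 2]
Step 5: [2, 4]
Step 6: [2, -4]
Step 7: [1]
Step 8: [1, 1]
Step 9: [1, 1, 1]
Step 10: [1, 2]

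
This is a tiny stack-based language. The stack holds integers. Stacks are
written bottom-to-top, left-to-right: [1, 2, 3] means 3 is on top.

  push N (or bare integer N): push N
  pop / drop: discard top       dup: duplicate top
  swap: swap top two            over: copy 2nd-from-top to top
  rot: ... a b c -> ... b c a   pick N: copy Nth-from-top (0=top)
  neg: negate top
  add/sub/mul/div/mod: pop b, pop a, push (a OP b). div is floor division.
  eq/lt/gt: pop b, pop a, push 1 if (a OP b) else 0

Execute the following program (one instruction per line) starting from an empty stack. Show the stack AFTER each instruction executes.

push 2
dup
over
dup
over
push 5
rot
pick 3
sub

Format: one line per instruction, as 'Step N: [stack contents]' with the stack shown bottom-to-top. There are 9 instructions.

Step 1: [2]
Step 2: [2, 2]
Step 3: [2, 2, 2]
Step 4: [2, 2, 2, 2]
Step 5: [2, 2, 2, 2, 2]
Step 6: [2, 2, 2, 2, 2, 5]
Step 7: [2, 2, 2, 2, 5, 2]
Step 8: [2, 2, 2, 2, 5, 2, 2]
Step 9: [2, 2, 2, 2, 5, 0]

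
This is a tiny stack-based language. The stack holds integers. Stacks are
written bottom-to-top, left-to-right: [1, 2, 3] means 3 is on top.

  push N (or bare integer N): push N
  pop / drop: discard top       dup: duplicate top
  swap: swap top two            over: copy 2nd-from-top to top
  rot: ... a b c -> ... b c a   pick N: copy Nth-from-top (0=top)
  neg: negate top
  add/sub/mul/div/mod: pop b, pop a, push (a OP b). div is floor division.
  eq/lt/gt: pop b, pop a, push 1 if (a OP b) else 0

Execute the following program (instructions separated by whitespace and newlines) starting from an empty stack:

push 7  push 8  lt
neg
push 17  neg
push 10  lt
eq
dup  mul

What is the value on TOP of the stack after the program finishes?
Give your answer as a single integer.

After 'push 7': [7]
After 'push 8': [7, 8]
After 'lt': [1]
After 'neg': [-1]
After 'push 17': [-1, 17]
After 'neg': [-1, -17]
After 'push 10': [-1, -17, 10]
After 'lt': [-1, 1]
After 'eq': [0]
After 'dup': [0, 0]
After 'mul': [0]

Answer: 0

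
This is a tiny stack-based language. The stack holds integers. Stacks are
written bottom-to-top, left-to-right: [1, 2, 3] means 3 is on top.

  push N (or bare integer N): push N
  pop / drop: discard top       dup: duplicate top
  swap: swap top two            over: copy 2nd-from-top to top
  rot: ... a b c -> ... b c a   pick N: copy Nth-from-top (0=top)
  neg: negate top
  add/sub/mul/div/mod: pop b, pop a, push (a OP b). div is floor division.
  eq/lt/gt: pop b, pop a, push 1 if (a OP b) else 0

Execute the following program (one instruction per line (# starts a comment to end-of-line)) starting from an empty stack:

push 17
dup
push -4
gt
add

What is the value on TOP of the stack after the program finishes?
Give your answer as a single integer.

After 'push 17': [17]
After 'dup': [17, 17]
After 'push -4': [17, 17, -4]
After 'gt': [17, 1]
After 'add': [18]

Answer: 18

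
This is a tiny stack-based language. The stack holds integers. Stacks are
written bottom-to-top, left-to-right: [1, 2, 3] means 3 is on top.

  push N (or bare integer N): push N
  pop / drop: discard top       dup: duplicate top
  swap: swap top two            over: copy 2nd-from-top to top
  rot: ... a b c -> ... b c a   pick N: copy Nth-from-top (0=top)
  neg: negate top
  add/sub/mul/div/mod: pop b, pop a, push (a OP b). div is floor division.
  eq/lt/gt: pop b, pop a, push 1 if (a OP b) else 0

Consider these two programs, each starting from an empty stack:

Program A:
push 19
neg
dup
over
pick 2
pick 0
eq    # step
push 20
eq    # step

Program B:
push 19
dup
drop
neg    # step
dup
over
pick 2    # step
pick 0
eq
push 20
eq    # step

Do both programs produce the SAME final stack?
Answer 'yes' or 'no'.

Answer: yes

Derivation:
Program A trace:
  After 'push 19': [19]
  After 'neg': [-19]
  After 'dup': [-19, -19]
  After 'over': [-19, -19, -19]
  After 'pick 2': [-19, -19, -19, -19]
  After 'pick 0': [-19, -19, -19, -19, -19]
  After 'eq': [-19, -19, -19, 1]
  After 'push 20': [-19, -19, -19, 1, 20]
  After 'eq': [-19, -19, -19, 0]
Program A final stack: [-19, -19, -19, 0]

Program B trace:
  After 'push 19': [19]
  After 'dup': [19, 19]
  After 'drop': [19]
  After 'neg': [-19]
  After 'dup': [-19, -19]
  After 'over': [-19, -19, -19]
  After 'pick 2': [-19, -19, -19, -19]
  After 'pick 0': [-19, -19, -19, -19, -19]
  After 'eq': [-19, -19, -19, 1]
  After 'push 20': [-19, -19, -19, 1, 20]
  After 'eq': [-19, -19, -19, 0]
Program B final stack: [-19, -19, -19, 0]
Same: yes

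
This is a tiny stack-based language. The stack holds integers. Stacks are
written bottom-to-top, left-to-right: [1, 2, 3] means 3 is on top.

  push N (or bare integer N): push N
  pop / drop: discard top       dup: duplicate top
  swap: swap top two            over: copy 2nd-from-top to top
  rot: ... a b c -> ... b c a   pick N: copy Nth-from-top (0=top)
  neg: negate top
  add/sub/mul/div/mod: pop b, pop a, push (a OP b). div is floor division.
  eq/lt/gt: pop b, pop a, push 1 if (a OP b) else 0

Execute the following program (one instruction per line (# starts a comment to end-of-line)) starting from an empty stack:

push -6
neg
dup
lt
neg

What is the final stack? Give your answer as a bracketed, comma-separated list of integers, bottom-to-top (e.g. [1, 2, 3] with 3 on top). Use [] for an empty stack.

Answer: [0]

Derivation:
After 'push -6': [-6]
After 'neg': [6]
After 'dup': [6, 6]
After 'lt': [0]
After 'neg': [0]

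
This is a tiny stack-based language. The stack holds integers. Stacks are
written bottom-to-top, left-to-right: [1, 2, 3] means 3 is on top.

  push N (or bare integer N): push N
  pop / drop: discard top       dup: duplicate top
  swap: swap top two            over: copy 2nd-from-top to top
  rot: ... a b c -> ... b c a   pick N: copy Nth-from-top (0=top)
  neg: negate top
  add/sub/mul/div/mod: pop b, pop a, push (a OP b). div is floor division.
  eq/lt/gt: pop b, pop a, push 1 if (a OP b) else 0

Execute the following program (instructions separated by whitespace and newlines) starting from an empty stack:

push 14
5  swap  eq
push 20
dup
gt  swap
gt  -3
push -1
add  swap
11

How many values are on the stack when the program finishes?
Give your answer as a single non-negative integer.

Answer: 3

Derivation:
After 'push 14': stack = [14] (depth 1)
After 'push 5': stack = [14, 5] (depth 2)
After 'swap': stack = [5, 14] (depth 2)
After 'eq': stack = [0] (depth 1)
After 'push 20': stack = [0, 20] (depth 2)
After 'dup': stack = [0, 20, 20] (depth 3)
After 'gt': stack = [0, 0] (depth 2)
After 'swap': stack = [0, 0] (depth 2)
After 'gt': stack = [0] (depth 1)
After 'push -3': stack = [0, -3] (depth 2)
After 'push -1': stack = [0, -3, -1] (depth 3)
After 'add': stack = [0, -4] (depth 2)
After 'swap': stack = [-4, 0] (depth 2)
After 'push 11': stack = [-4, 0, 11] (depth 3)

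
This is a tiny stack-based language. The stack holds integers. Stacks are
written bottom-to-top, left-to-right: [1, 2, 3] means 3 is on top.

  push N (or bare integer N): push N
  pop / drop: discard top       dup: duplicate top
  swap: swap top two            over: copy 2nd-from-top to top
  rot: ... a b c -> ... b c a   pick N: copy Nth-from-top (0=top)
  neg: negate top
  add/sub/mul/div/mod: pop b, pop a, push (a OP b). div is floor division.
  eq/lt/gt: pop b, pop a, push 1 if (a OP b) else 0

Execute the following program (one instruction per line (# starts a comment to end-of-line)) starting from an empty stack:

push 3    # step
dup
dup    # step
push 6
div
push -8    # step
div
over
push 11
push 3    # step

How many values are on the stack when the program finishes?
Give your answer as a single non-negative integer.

After 'push 3': stack = [3] (depth 1)
After 'dup': stack = [3, 3] (depth 2)
After 'dup': stack = [3, 3, 3] (depth 3)
After 'push 6': stack = [3, 3, 3, 6] (depth 4)
After 'div': stack = [3, 3, 0] (depth 3)
After 'push -8': stack = [3, 3, 0, -8] (depth 4)
After 'div': stack = [3, 3, 0] (depth 3)
After 'over': stack = [3, 3, 0, 3] (depth 4)
After 'push 11': stack = [3, 3, 0, 3, 11] (depth 5)
After 'push 3': stack = [3, 3, 0, 3, 11, 3] (depth 6)

Answer: 6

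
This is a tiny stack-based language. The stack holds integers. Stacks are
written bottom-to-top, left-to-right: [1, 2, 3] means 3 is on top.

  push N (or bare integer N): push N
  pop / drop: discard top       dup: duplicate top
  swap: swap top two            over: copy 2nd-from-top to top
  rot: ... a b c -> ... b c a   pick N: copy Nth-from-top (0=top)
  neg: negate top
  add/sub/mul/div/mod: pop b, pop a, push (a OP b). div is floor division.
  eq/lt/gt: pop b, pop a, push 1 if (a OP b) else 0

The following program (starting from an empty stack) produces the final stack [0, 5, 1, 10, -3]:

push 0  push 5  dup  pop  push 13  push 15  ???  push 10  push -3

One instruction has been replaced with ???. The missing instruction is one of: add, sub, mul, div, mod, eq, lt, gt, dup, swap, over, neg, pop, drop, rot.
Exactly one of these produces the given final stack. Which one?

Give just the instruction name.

Answer: lt

Derivation:
Stack before ???: [0, 5, 13, 15]
Stack after ???:  [0, 5, 1]
The instruction that transforms [0, 5, 13, 15] -> [0, 5, 1] is: lt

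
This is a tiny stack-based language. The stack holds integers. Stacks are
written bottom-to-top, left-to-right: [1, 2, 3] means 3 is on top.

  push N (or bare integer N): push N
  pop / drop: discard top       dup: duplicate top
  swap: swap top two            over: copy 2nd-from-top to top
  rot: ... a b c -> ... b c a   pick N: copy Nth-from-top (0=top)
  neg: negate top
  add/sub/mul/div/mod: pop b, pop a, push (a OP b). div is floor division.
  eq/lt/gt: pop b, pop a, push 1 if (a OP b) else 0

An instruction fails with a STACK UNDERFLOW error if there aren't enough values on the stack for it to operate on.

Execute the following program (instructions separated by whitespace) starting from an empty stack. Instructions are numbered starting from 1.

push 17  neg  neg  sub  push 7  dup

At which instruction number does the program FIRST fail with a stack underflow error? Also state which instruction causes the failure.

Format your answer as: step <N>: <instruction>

Answer: step 4: sub

Derivation:
Step 1 ('push 17'): stack = [17], depth = 1
Step 2 ('neg'): stack = [-17], depth = 1
Step 3 ('neg'): stack = [17], depth = 1
Step 4 ('sub'): needs 2 value(s) but depth is 1 — STACK UNDERFLOW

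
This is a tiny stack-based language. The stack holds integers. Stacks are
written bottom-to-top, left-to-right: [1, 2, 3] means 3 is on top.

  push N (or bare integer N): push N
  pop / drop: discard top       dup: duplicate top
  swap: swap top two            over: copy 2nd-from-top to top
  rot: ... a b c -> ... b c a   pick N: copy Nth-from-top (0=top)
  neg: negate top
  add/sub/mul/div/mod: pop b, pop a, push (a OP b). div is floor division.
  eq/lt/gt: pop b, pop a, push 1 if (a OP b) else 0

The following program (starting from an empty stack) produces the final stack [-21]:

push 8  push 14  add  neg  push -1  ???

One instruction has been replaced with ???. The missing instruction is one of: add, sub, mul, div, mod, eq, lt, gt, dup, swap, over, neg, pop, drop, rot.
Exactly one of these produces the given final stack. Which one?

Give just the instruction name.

Stack before ???: [-22, -1]
Stack after ???:  [-21]
The instruction that transforms [-22, -1] -> [-21] is: sub

Answer: sub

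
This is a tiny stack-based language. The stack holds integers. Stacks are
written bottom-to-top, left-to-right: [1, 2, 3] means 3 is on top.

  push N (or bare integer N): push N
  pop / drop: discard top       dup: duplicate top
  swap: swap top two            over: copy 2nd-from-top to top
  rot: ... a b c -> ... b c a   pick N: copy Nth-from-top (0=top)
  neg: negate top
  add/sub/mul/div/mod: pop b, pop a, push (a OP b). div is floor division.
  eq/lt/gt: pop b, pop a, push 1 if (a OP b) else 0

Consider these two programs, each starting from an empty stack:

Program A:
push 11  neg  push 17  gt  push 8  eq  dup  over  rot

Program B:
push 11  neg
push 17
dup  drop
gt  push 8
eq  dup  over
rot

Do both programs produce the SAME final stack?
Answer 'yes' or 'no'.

Program A trace:
  After 'push 11': [11]
  After 'neg': [-11]
  After 'push 17': [-11, 17]
  After 'gt': [0]
  After 'push 8': [0, 8]
  After 'eq': [0]
  After 'dup': [0, 0]
  After 'over': [0, 0, 0]
  After 'rot': [0, 0, 0]
Program A final stack: [0, 0, 0]

Program B trace:
  After 'push 11': [11]
  After 'neg': [-11]
  After 'push 17': [-11, 17]
  After 'dup': [-11, 17, 17]
  After 'drop': [-11, 17]
  After 'gt': [0]
  After 'push 8': [0, 8]
  After 'eq': [0]
  After 'dup': [0, 0]
  After 'over': [0, 0, 0]
  After 'rot': [0, 0, 0]
Program B final stack: [0, 0, 0]
Same: yes

Answer: yes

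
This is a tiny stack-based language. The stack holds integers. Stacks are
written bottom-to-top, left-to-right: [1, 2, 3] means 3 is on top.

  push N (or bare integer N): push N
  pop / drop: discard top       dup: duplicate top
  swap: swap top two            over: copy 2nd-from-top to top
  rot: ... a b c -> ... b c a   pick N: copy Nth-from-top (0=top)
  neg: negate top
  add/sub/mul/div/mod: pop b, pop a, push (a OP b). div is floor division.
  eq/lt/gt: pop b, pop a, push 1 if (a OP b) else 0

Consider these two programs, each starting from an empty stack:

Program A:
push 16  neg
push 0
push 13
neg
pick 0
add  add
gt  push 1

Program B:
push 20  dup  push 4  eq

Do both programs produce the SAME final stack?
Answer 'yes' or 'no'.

Answer: no

Derivation:
Program A trace:
  After 'push 16': [16]
  After 'neg': [-16]
  After 'push 0': [-16, 0]
  After 'push 13': [-16, 0, 13]
  After 'neg': [-16, 0, -13]
  After 'pick 0': [-16, 0, -13, -13]
  After 'add': [-16, 0, -26]
  After 'add': [-16, -26]
  After 'gt': [1]
  After 'push 1': [1, 1]
Program A final stack: [1, 1]

Program B trace:
  After 'push 20': [20]
  After 'dup': [20, 20]
  After 'push 4': [20, 20, 4]
  After 'eq': [20, 0]
Program B final stack: [20, 0]
Same: no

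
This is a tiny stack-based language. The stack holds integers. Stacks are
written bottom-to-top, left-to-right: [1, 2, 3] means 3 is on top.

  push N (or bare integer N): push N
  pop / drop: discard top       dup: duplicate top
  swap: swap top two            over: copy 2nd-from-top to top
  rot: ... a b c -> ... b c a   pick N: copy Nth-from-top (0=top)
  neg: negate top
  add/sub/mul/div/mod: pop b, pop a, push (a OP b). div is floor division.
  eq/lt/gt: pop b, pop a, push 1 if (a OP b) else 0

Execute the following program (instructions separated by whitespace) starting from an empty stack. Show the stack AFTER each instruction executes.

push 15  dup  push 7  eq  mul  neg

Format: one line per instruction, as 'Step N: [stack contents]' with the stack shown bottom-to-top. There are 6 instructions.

Step 1: [15]
Step 2: [15, 15]
Step 3: [15, 15, 7]
Step 4: [15, 0]
Step 5: [0]
Step 6: [0]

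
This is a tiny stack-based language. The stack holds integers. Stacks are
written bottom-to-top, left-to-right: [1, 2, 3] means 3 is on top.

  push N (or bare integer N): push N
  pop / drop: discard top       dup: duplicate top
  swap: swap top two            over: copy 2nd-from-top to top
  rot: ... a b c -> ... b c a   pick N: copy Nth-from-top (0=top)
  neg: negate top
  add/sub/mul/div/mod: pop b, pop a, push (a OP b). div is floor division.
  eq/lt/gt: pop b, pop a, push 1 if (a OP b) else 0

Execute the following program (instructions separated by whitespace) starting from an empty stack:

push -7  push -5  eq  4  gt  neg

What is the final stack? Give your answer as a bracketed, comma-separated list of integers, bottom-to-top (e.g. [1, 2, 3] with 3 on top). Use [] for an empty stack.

After 'push -7': [-7]
After 'push -5': [-7, -5]
After 'eq': [0]
After 'push 4': [0, 4]
After 'gt': [0]
After 'neg': [0]

Answer: [0]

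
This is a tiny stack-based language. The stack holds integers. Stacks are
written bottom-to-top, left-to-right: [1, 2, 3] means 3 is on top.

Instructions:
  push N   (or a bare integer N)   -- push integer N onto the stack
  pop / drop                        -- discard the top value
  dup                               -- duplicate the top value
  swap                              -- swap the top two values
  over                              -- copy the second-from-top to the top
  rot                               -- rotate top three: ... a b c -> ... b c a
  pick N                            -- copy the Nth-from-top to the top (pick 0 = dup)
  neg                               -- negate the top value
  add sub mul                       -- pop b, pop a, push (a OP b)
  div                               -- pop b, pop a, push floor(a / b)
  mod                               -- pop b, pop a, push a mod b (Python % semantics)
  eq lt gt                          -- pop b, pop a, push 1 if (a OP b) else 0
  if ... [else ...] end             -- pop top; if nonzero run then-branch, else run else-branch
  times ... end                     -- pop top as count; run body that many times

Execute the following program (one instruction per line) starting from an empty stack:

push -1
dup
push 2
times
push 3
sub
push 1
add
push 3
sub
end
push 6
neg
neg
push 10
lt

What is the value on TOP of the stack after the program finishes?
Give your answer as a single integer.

After 'push -1': [-1]
After 'dup': [-1, -1]
After 'push 2': [-1, -1, 2]
After 'times': [-1, -1]
After 'push 3': [-1, -1, 3]
After 'sub': [-1, -4]
After 'push 1': [-1, -4, 1]
After 'add': [-1, -3]
After 'push 3': [-1, -3, 3]
After 'sub': [-1, -6]
  ...
After 'sub': [-1, -9]
After 'push 1': [-1, -9, 1]
After 'add': [-1, -8]
After 'push 3': [-1, -8, 3]
After 'sub': [-1, -11]
After 'push 6': [-1, -11, 6]
After 'neg': [-1, -11, -6]
After 'neg': [-1, -11, 6]
After 'push 10': [-1, -11, 6, 10]
After 'lt': [-1, -11, 1]

Answer: 1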